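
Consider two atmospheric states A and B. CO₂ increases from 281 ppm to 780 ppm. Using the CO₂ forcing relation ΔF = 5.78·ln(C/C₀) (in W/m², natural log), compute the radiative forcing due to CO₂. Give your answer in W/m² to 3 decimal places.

ΔF = 5.901 W/m²

CO₂: 5.78 × ln(780/281) = 5.78 × ln(2.77580) = 5.78 × 1.02094 = 5.9010 W/m².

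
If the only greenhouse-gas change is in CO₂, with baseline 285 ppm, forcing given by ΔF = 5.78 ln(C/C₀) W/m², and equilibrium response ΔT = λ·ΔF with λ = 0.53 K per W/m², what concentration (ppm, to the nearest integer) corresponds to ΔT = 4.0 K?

Required forcing: ΔF = ΔT/λ = 4.0/0.53 = 7.5472 W/m².
Then ln(C/285) = ΔF/5.78 = 7.5472/5.78 = 1.30574.
So C = 285 × e^1.30574 = 285 × 3.69042 = 1051.77 ppm.

C ≈ 1052 ppm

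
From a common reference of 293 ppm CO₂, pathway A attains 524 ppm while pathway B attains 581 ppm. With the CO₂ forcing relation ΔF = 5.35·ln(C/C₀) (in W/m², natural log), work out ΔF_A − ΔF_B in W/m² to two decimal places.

ΔF_A = 5.35 ln(524/293) = 5.35 × 0.58132 = 3.1101 W/m².
ΔF_B = 5.35 ln(581/293) = 5.35 × 0.68458 = 3.6625 W/m².
Difference: 3.1101 − 3.6625 = -0.5524 W/m².

ΔF_A − ΔF_B = -0.55 W/m²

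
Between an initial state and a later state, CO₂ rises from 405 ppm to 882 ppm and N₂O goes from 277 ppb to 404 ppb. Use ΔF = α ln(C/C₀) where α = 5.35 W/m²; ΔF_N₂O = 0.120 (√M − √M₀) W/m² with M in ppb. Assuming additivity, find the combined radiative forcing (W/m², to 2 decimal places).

CO₂: 5.35 × ln(882/405) = 5.35 × ln(2.17778) = 5.35 × 0.77831 = 4.1640 W/m².
N₂O: 0.120 × (√404 − √277) = 0.120 × (20.0998 − 16.6433) = 0.120 × 3.4565 = 0.4148 W/m².
Total ΔF = 4.1640 + 0.4148 = 4.5788 W/m².

ΔF = 4.58 W/m²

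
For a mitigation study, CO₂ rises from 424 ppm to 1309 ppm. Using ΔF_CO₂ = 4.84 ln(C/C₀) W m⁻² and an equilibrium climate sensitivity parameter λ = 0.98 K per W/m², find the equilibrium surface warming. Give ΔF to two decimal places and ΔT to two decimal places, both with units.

ΔF = 5.46 W/m²; ΔT = 5.35 K

CO₂: 4.84 × ln(1309/424) = 4.84 × ln(3.08726) = 4.84 × 1.12728 = 5.4560 W/m².
ΔT = λ ΔF = 0.98 × 5.46 = 5.3508 K.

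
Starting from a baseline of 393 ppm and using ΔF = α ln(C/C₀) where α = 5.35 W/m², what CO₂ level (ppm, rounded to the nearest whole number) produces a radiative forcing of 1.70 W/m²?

Set 5.35 ln(C/393) = 1.70, so ln(C/393) = 1.70/5.35 = 0.31776.
Then C/393 = e^0.31776 = 1.37405, giving C = 393 × 1.37405 = 540.00 ppm.

C ≈ 540 ppm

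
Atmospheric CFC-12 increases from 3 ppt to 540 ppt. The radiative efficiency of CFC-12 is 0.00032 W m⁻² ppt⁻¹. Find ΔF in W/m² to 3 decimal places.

CFC-12: ΔF = 0.00032 × (540 − 3) = 0.00032 × 537 = 0.1718 W/m².

ΔF = 0.172 W/m²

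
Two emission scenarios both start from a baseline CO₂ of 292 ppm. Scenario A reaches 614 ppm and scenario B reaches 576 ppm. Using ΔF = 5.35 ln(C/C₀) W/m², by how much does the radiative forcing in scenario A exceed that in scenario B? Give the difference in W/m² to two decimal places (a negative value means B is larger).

ΔF_A = 5.35 ln(614/292) = 5.35 × 0.74324 = 3.9763 W/m².
ΔF_B = 5.35 ln(576/292) = 5.35 × 0.67935 = 3.6345 W/m².
Difference: 3.9763 − 3.6345 = 0.3418 W/m².
(Equivalently, ΔF_A − ΔF_B = 5.35 ln(614/576) = 5.35 × 0.06389 = 0.3418 W/m².)

ΔF_A − ΔF_B = 0.34 W/m²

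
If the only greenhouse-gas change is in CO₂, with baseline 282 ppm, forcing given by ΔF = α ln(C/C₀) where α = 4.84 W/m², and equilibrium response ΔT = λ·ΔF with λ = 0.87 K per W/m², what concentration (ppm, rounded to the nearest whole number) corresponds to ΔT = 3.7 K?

C ≈ 679 ppm

Required forcing: ΔF = ΔT/λ = 3.7/0.87 = 4.2529 W/m².
Then ln(C/282) = ΔF/4.84 = 4.2529/4.84 = 0.87870.
So C = 282 × e^0.87870 = 282 × 2.40777 = 678.99 ppm.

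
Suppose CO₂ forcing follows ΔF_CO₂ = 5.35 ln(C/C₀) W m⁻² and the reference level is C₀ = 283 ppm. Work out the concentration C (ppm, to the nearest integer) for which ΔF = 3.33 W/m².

C ≈ 527 ppm

Set 5.35 ln(C/283) = 3.33, so ln(C/283) = 3.33/5.35 = 0.62243.
Then C/283 = e^0.62243 = 1.86345, giving C = 283 × 1.86345 = 527.36 ppm.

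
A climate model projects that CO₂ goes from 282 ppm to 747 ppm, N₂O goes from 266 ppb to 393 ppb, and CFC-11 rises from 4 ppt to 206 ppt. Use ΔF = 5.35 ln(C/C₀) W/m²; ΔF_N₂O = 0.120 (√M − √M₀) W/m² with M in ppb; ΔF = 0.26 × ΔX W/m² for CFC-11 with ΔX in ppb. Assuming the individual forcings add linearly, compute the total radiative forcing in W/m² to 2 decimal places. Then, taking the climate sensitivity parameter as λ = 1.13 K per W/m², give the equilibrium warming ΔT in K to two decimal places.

ΔF = 5.69 W/m²; ΔT = 6.43 K

CO₂: 5.35 × ln(747/282) = 5.35 × ln(2.64894) = 5.35 × 0.97416 = 5.2118 W/m².
N₂O: 0.120 × (√393 − √266) = 0.120 × (19.8242 − 16.3095) = 0.120 × 3.5147 = 0.4218 W/m².
CFC-11: Δ = 206 − 4 = 202 ppt = 0.202 ppb; ΔF = 0.26 × 0.202 = 0.0525 W/m².
Total ΔF = 5.2118 + 0.4218 + 0.0525 = 5.6861 W/m².
ΔT = λ ΔF = 1.13 × 5.69 = 6.4297 K.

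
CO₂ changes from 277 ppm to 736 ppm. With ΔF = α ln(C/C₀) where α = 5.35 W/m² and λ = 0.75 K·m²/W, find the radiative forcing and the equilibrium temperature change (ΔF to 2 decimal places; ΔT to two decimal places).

ΔF = 5.23 W/m²; ΔT = 3.92 K

CO₂: 5.35 × ln(736/277) = 5.35 × ln(2.65704) = 5.35 × 0.97721 = 5.2281 W/m².
ΔT = λ ΔF = 0.75 × 5.23 = 3.9225 K.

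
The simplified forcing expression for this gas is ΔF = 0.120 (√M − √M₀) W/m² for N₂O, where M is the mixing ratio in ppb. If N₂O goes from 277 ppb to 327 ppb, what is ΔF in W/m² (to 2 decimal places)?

N₂O: 0.120 × (√327 − √277) = 0.120 × (18.0831 − 16.6433) = 0.120 × 1.4398 = 0.1728 W/m².

ΔF = 0.17 W/m²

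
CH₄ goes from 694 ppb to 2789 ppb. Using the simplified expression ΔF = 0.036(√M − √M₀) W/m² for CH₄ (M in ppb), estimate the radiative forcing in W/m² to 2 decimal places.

ΔF = 0.95 W/m²

CH₄: 0.036 × (√2789 − √694) = 0.036 × (52.8110 − 26.3439) = 0.036 × 26.4671 = 0.9528 W/m².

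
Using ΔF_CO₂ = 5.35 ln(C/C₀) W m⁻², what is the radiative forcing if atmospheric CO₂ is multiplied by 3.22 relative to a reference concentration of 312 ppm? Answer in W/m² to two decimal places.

Because the forcing depends only on the ratio C/C₀, the initial concentration does not enter.
ΔF = 5.35 × ln(3.22) = 5.35 × 1.16938 = 6.2562 W/m².

ΔF = 6.26 W/m²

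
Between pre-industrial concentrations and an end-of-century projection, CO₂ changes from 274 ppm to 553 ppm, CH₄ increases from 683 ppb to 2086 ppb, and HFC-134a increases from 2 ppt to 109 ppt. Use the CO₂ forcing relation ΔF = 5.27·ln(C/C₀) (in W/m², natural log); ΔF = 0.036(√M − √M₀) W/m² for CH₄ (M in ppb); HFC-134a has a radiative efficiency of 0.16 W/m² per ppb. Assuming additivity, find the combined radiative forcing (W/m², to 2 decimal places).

CO₂: 5.27 × ln(553/274) = 5.27 × ln(2.01825) = 5.27 × 0.70223 = 3.7008 W/m².
CH₄: 0.036 × (√2086 − √683) = 0.036 × (45.6727 − 26.1343) = 0.036 × 19.5384 = 0.7034 W/m².
HFC-134a: Δ = 109 − 2 = 107 ppt = 0.107 ppb; ΔF = 0.16 × 0.107 = 0.0171 W/m².
Total ΔF = 3.7008 + 0.7034 + 0.0171 = 4.4213 W/m².

ΔF = 4.42 W/m²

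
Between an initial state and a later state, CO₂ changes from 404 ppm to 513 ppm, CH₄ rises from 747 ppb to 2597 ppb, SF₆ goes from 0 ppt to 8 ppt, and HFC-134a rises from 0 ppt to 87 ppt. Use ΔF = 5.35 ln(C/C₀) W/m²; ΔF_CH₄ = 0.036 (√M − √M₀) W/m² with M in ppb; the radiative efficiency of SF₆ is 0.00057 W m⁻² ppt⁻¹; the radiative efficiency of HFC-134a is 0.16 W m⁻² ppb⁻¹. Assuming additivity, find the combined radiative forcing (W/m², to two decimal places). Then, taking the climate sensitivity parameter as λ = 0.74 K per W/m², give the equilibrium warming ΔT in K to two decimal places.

ΔF = 2.15 W/m²; ΔT = 1.59 K

CO₂: 5.35 × ln(513/404) = 5.35 × ln(1.26980) = 5.35 × 0.23886 = 1.2779 W/m².
CH₄: 0.036 × (√2597 − √747) = 0.036 × (50.9608 − 27.3313) = 0.036 × 23.6295 = 0.8507 W/m².
SF₆: ΔF = 0.00057 × (8 − 0) = 0.00057 × 8 = 0.0046 W/m².
HFC-134a: Δ = 87 − 0 = 87 ppt = 0.087 ppb; ΔF = 0.16 × 0.087 = 0.0139 W/m².
Total ΔF = 1.2779 + 0.8507 + 0.0046 + 0.0139 = 2.1471 W/m².
ΔT = λ ΔF = 0.74 × 2.15 = 1.5910 K.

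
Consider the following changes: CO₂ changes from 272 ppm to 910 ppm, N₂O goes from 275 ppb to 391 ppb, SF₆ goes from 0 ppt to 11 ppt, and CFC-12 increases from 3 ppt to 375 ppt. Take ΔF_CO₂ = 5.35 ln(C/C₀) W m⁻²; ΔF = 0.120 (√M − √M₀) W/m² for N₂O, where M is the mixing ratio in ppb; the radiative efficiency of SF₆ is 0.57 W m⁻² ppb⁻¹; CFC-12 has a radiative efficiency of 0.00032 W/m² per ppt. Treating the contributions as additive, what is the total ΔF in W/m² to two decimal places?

CO₂: 5.35 × ln(910/272) = 5.35 × ln(3.34559) = 5.35 × 1.20764 = 6.4609 W/m².
N₂O: 0.120 × (√391 − √275) = 0.120 × (19.7737 − 16.5831) = 0.120 × 3.1906 = 0.3829 W/m².
SF₆: Δ = 11 − 0 = 11 ppt = 0.011 ppb; ΔF = 0.57 × 0.011 = 0.0063 W/m².
CFC-12: ΔF = 0.00032 × (375 − 3) = 0.00032 × 372 = 0.1190 W/m².
Total ΔF = 6.4609 + 0.3829 + 0.0063 + 0.1190 = 6.9691 W/m².

ΔF = 6.97 W/m²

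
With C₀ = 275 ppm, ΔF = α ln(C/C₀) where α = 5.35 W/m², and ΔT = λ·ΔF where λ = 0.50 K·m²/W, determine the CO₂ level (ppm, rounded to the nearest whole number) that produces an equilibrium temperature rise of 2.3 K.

Required forcing: ΔF = ΔT/λ = 2.3/0.50 = 4.6000 W/m².
Then ln(C/275) = ΔF/5.35 = 4.6000/5.35 = 0.85981.
So C = 275 × e^0.85981 = 275 × 2.36271 = 649.75 ppm.

C ≈ 650 ppm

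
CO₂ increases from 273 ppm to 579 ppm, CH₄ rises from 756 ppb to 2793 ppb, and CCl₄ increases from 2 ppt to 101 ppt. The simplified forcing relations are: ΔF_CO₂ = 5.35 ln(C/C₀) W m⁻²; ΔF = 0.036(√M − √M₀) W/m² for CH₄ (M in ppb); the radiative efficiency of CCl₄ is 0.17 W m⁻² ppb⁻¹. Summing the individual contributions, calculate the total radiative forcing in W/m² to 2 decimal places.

CO₂: 5.35 × ln(579/273) = 5.35 × ln(2.12088) = 5.35 × 0.75183 = 4.0223 W/m².
CH₄: 0.036 × (√2793 − √756) = 0.036 × (52.8488 − 27.4955) = 0.036 × 25.3533 = 0.9127 W/m².
CCl₄: Δ = 101 − 2 = 99 ppt = 0.099 ppb; ΔF = 0.17 × 0.099 = 0.0168 W/m².
Total ΔF = 4.0223 + 0.9127 + 0.0168 = 4.9518 W/m².

ΔF = 4.95 W/m²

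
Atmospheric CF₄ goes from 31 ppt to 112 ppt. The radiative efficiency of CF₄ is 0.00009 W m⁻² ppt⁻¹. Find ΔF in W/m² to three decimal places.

CF₄: ΔF = 0.00009 × (112 − 31) = 0.00009 × 81 = 0.0073 W/m².

ΔF = 0.007 W/m²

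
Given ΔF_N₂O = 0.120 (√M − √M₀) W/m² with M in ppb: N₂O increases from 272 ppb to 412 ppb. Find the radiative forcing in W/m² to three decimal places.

N₂O: 0.120 × (√412 − √272) = 0.120 × (20.2978 − 16.4924) = 0.120 × 3.8054 = 0.4566 W/m².

ΔF = 0.457 W/m²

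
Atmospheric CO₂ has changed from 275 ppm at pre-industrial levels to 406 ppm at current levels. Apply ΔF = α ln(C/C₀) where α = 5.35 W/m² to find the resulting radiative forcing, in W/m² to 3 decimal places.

CO₂: 5.35 × ln(406/275) = 5.35 × ln(1.47636) = 5.35 × 0.38958 = 2.0843 W/m².

ΔF = 2.084 W/m²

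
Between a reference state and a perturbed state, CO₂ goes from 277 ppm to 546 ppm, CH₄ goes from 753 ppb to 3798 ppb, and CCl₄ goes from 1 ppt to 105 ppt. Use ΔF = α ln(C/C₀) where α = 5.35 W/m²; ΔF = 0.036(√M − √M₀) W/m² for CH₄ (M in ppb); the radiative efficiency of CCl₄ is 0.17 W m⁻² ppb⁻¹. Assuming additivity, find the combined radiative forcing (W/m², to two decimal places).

ΔF = 4.88 W/m²

CO₂: 5.35 × ln(546/277) = 5.35 × ln(1.97112) = 5.35 × 0.67860 = 3.6305 W/m².
CH₄: 0.036 × (√3798 − √753) = 0.036 × (61.6279 − 27.4408) = 0.036 × 34.1871 = 1.2307 W/m².
CCl₄: Δ = 105 − 1 = 104 ppt = 0.104 ppb; ΔF = 0.17 × 0.104 = 0.0177 W/m².
Total ΔF = 3.6305 + 1.2307 + 0.0177 = 4.8789 W/m².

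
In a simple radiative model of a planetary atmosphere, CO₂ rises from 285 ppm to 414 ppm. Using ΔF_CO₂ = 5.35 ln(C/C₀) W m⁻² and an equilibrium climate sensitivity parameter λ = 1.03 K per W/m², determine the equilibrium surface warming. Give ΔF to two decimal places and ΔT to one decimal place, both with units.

ΔF = 2.00 W/m²; ΔT = 2.1 K

CO₂: 5.35 × ln(414/285) = 5.35 × ln(1.45263) = 5.35 × 0.37338 = 1.9976 W/m².
ΔT = λ ΔF = 1.03 × 2.00 = 2.0600 K.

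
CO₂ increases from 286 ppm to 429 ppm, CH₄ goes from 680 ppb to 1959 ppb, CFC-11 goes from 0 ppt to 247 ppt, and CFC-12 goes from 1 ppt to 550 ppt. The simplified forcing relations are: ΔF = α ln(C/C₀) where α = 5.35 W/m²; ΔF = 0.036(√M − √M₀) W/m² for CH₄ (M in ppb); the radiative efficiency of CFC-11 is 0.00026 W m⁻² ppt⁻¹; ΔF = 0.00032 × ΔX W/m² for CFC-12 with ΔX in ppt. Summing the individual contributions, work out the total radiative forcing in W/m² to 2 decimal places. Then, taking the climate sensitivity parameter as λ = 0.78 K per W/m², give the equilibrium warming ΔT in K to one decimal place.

CO₂: 5.35 × ln(429/286) = 5.35 × ln(1.50000) = 5.35 × 0.40547 = 2.1693 W/m².
CH₄: 0.036 × (√1959 − √680) = 0.036 × (44.2606 − 26.0768) = 0.036 × 18.1838 = 0.6546 W/m².
CFC-11: ΔF = 0.00026 × (247 − 0) = 0.00026 × 247 = 0.0642 W/m².
CFC-12: ΔF = 0.00032 × (550 − 1) = 0.00032 × 549 = 0.1757 W/m².
Total ΔF = 2.1693 + 0.6546 + 0.0642 + 0.1757 = 3.0638 W/m².
ΔT = λ ΔF = 0.78 × 3.06 = 2.3868 K.

ΔF = 3.06 W/m²; ΔT = 2.4 K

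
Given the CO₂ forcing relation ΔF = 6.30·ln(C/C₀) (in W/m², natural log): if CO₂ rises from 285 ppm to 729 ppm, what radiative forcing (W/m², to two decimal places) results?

CO₂ absorption bands are partially saturated, so forcing scales with the logarithm of the concentration ratio.
CO₂: 6.30 × ln(729/285) = 6.30 × ln(2.55789) = 6.30 × 0.93918 = 5.9168 W/m².

ΔF = 5.92 W/m²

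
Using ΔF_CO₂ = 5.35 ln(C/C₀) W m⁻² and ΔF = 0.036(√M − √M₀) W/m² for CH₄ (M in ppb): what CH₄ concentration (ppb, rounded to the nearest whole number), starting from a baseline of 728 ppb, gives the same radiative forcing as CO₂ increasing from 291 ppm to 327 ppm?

CO₂ forcing: 5.35 × ln(327/291) = 5.35 × 0.116637 = 0.62401 W/m².
Set 0.036(√M − √728) = 0.62401: √M = 0.62401/0.036 + √728 = 17.3336 + 26.9815 = 44.3151.
M = (44.3151)² = 1963.83 ppb.

M ≈ 1964 ppb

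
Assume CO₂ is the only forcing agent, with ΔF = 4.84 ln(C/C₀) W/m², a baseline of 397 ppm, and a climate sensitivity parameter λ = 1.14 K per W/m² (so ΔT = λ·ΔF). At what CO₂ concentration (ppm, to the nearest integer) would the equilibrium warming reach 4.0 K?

Required forcing: ΔF = ΔT/λ = 4.0/1.14 = 3.5088 W/m².
Then ln(C/397) = ΔF/4.84 = 3.5088/4.84 = 0.72496.
So C = 397 × e^0.72496 = 397 × 2.06465 = 819.67 ppm.

C ≈ 820 ppm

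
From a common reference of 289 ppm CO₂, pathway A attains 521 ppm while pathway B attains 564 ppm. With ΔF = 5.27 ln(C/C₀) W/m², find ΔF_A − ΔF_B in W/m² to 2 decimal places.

ΔF_A = 5.27 ln(521/289) = 5.27 × 0.58932 = 3.1057 W/m².
ΔF_B = 5.27 ln(564/289) = 5.27 × 0.66863 = 3.5237 W/m².
Difference: 3.1057 − 3.5237 = -0.4180 W/m².

ΔF_A − ΔF_B = -0.42 W/m²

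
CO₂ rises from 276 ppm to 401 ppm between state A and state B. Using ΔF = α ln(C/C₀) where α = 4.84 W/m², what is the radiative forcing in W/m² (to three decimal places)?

ΔF = 1.808 W/m²

CO₂ absorption bands are partially saturated, so forcing scales with the logarithm of the concentration ratio.
CO₂: 4.84 × ln(401/276) = 4.84 × ln(1.45290) = 4.84 × 0.37356 = 1.8080 W/m².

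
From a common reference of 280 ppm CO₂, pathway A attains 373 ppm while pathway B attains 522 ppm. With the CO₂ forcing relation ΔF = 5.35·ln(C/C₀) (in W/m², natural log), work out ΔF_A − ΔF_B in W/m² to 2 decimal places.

ΔF_A − ΔF_B = -1.80 W/m²

ΔF_A = 5.35 ln(373/280) = 5.35 × 0.28679 = 1.5343 W/m².
ΔF_B = 5.35 ln(522/280) = 5.35 × 0.62288 = 3.3324 W/m².
Difference: 1.5343 − 3.3324 = -1.7981 W/m².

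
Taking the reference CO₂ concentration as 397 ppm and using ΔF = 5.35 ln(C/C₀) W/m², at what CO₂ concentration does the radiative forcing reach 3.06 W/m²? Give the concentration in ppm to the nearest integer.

Set 5.35 ln(C/397) = 3.06, so ln(C/397) = 3.06/5.35 = 0.57196.
Then C/397 = e^0.57196 = 1.77174, giving C = 397 × 1.77174 = 703.38 ppm.

C ≈ 703 ppm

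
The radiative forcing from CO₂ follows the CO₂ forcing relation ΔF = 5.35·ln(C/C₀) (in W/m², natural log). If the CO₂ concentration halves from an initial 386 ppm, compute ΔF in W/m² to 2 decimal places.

ΔF = -3.71 W/m²

Because the forcing depends only on the ratio C/C₀, the initial concentration does not enter.
ΔF = 5.35 × ln(0.5) = 5.35 × -0.69315 = -3.7084 W/m².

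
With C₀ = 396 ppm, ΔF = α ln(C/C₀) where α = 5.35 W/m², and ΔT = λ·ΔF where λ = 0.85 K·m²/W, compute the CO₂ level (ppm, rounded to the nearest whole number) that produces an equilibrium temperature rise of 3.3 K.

C ≈ 818 ppm

Required forcing: ΔF = ΔT/λ = 3.3/0.85 = 3.8824 W/m².
Then ln(C/396) = ΔF/5.35 = 3.8824/5.35 = 0.72568.
So C = 396 × e^0.72568 = 396 × 2.06614 = 818.19 ppm.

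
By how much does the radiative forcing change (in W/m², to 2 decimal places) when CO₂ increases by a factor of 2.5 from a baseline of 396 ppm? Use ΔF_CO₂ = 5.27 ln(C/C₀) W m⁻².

ΔF = 5.27 × ln(2.5) = 5.27 × 0.91629 = 4.8288 W/m².

ΔF = 4.83 W/m²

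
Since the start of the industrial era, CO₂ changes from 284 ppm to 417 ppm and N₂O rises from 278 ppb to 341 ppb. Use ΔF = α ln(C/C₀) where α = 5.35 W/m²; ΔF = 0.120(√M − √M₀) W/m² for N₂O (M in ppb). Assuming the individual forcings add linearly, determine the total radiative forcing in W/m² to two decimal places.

ΔF = 2.27 W/m²

CO₂: 5.35 × ln(417/284) = 5.35 × ln(1.46831) = 5.35 × 0.38411 = 2.0550 W/m².
N₂O: 0.120 × (√341 − √278) = 0.120 × (18.4662 − 16.6733) = 0.120 × 1.7929 = 0.2151 W/m².
Total ΔF = 2.0550 + 0.2151 = 2.2701 W/m².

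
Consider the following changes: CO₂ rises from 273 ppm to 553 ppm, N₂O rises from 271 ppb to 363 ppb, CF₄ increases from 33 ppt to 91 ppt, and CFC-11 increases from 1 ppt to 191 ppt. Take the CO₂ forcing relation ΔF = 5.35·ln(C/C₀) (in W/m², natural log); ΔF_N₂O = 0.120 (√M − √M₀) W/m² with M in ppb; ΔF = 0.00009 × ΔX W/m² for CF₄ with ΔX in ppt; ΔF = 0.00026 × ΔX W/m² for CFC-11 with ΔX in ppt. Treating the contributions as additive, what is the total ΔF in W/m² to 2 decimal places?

ΔF = 4.14 W/m²

CO₂: 5.35 × ln(553/273) = 5.35 × ln(2.02564) = 5.35 × 0.70589 = 3.7765 W/m².
N₂O: 0.120 × (√363 − √271) = 0.120 × (19.0526 − 16.4621) = 0.120 × 2.5905 = 0.3109 W/m².
CF₄: ΔF = 0.00009 × (91 − 33) = 0.00009 × 58 = 0.0052 W/m².
CFC-11: ΔF = 0.00026 × (191 − 1) = 0.00026 × 190 = 0.0494 W/m².
Total ΔF = 3.7765 + 0.3109 + 0.0052 + 0.0494 = 4.1420 W/m².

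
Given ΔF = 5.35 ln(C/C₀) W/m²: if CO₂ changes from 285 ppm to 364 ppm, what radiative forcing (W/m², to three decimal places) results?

ΔF = 1.309 W/m²

CO₂: 5.35 × ln(364/285) = 5.35 × ln(1.27719) = 5.35 × 0.24466 = 1.3089 W/m².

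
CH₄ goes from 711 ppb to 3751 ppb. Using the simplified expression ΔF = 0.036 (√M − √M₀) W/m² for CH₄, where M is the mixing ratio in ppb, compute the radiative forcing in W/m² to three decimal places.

ΔF = 1.245 W/m²

CH₄: 0.036 × (√3751 − √711) = 0.036 × (61.2454 − 26.6646) = 0.036 × 34.5808 = 1.2449 W/m².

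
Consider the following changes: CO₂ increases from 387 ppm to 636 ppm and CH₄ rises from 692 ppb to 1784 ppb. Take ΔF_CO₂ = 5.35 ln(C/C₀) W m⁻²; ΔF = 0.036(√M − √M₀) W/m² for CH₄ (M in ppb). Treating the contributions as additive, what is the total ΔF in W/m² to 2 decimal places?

ΔF = 3.23 W/m²

CO₂: 5.35 × ln(636/387) = 5.35 × ln(1.64341) = 5.35 × 0.49677 = 2.6577 W/m².
CH₄: 0.036 × (√1784 − √692) = 0.036 × (42.2374 − 26.3059) = 0.036 × 15.9315 = 0.5735 W/m².
Total ΔF = 2.6577 + 0.5735 = 3.2312 W/m².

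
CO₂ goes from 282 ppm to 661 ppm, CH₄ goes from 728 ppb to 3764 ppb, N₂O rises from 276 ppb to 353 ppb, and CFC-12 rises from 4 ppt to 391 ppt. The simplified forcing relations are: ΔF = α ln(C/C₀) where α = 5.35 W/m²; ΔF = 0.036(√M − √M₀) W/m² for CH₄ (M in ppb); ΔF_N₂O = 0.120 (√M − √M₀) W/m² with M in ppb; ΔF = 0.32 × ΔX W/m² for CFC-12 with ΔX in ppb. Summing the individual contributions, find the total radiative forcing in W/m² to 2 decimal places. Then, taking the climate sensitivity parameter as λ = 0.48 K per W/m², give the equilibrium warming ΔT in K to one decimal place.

ΔF = 6.18 W/m²; ΔT = 3.0 K

CO₂: 5.35 × ln(661/282) = 5.35 × ln(2.34397) = 5.35 × 0.85185 = 4.5574 W/m².
CH₄: 0.036 × (√3764 − √728) = 0.036 × (61.3514 − 26.9815) = 0.036 × 34.3699 = 1.2373 W/m².
N₂O: 0.120 × (√353 − √276) = 0.120 × (18.7883 − 16.6132) = 0.120 × 2.1751 = 0.2610 W/m².
CFC-12: Δ = 391 − 4 = 387 ppt = 0.387 ppb; ΔF = 0.32 × 0.387 = 0.1238 W/m².
Total ΔF = 4.5574 + 1.2373 + 0.2610 + 0.1238 = 6.1795 W/m².
ΔT = λ ΔF = 0.48 × 6.18 = 2.9664 K.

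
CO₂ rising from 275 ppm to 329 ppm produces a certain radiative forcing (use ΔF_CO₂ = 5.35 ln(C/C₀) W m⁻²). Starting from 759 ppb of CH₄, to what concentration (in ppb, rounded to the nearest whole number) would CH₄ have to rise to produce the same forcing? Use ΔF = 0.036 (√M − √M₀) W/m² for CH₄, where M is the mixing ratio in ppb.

M ≈ 2937 ppb

CO₂ forcing: 5.35 × ln(329/275) = 5.35 × 0.179287 = 0.95919 W/m².
Set 0.036(√M − √759) = 0.95919: √M = 0.95919/0.036 + √759 = 26.6442 + 27.5500 = 54.1942.
M = (54.1942)² = 2937.01 ppb.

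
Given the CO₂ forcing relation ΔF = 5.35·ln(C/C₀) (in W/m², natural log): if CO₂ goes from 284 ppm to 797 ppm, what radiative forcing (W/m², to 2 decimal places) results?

ΔF = 5.52 W/m²

CO₂: 5.35 × ln(797/284) = 5.35 × ln(2.80634) = 5.35 × 1.03188 = 5.5206 W/m².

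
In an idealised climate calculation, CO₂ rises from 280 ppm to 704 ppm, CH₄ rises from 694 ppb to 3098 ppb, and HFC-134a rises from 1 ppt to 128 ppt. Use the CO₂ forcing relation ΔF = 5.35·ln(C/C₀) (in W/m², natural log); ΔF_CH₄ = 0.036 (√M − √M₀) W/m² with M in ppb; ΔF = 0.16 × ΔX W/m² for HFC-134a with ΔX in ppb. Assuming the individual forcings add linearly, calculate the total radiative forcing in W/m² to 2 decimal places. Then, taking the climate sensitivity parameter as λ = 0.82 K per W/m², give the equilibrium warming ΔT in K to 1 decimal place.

CO₂: 5.35 × ln(704/280) = 5.35 × ln(2.51429) = 5.35 × 0.92199 = 4.9326 W/m².
CH₄: 0.036 × (√3098 − √694) = 0.036 × (55.6597 − 26.3439) = 0.036 × 29.3158 = 1.0554 W/m².
HFC-134a: Δ = 128 − 1 = 127 ppt = 0.127 ppb; ΔF = 0.16 × 0.127 = 0.0203 W/m².
Total ΔF = 4.9326 + 1.0554 + 0.0203 = 6.0083 W/m².
ΔT = λ ΔF = 0.82 × 6.01 = 4.9282 K.

ΔF = 6.01 W/m²; ΔT = 4.9 K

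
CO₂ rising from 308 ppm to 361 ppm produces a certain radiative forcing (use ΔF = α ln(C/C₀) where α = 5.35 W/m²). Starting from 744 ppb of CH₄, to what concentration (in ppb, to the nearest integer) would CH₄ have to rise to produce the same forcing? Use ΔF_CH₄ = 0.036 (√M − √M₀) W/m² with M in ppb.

M ≈ 2588 ppb

CO₂ forcing: 5.35 × ln(361/308) = 5.35 × 0.158778 = 0.84946 W/m².
Set 0.036(√M − √744) = 0.84946: √M = 0.84946/0.036 + √744 = 23.5961 + 27.2764 = 50.8725.
M = (50.8725)² = 2588.01 ppb.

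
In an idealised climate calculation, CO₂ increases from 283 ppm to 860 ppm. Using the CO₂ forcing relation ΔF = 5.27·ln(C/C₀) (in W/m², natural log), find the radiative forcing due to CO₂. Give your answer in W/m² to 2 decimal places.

CO₂ absorption bands are partially saturated, so forcing scales with the logarithm of the concentration ratio.
CO₂: 5.27 × ln(860/283) = 5.27 × ln(3.03887) = 5.27 × 1.11149 = 5.8576 W/m².

ΔF = 5.86 W/m²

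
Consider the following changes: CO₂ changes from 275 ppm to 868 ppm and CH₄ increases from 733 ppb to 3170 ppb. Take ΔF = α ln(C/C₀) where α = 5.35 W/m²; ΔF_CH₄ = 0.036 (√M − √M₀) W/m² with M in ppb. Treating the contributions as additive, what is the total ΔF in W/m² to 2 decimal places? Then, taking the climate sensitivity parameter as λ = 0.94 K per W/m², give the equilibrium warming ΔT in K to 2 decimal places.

ΔF = 7.20 W/m²; ΔT = 6.77 K

CO₂: 5.35 × ln(868/275) = 5.35 × ln(3.15636) = 5.35 × 1.14942 = 6.1494 W/m².
CH₄: 0.036 × (√3170 − √733) = 0.036 × (56.3028 − 27.0740) = 0.036 × 29.2288 = 1.0522 W/m².
Total ΔF = 6.1494 + 1.0522 = 7.2016 W/m².
ΔT = λ ΔF = 0.94 × 7.20 = 6.7680 K.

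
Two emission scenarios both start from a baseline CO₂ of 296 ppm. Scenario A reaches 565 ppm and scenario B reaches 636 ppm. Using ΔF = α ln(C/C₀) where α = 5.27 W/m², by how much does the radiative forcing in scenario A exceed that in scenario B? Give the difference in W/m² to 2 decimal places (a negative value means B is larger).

ΔF_A = 5.27 ln(565/296) = 5.27 × 0.64647 = 3.4069 W/m².
ΔF_B = 5.27 ln(636/296) = 5.27 × 0.76484 = 4.0307 W/m².
Difference: 3.4069 − 4.0307 = -0.6238 W/m².

ΔF_A − ΔF_B = -0.62 W/m²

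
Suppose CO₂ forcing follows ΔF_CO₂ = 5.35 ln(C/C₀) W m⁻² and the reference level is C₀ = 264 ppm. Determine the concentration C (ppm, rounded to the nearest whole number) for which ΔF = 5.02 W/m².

Set 5.35 ln(C/264) = 5.02, so ln(C/264) = 5.02/5.35 = 0.93832.
Then C/264 = e^0.93832 = 2.55568, giving C = 264 × 2.55568 = 674.70 ppm.

C ≈ 675 ppm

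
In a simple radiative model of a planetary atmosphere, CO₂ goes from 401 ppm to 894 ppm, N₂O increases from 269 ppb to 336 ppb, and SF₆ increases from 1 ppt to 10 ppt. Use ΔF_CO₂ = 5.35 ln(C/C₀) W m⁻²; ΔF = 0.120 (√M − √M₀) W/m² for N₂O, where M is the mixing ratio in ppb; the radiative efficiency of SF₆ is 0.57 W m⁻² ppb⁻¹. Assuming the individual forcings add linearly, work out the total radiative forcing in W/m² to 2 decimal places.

ΔF = 4.53 W/m²

CO₂: 5.35 × ln(894/401) = 5.35 × ln(2.22943) = 5.35 × 0.80175 = 4.2894 W/m².
N₂O: 0.120 × (√336 − √269) = 0.120 × (18.3303 − 16.4012) = 0.120 × 1.9291 = 0.2315 W/m².
SF₆: Δ = 10 − 1 = 9 ppt = 0.009 ppb; ΔF = 0.57 × 0.009 = 0.0051 W/m².
Total ΔF = 4.2894 + 0.2315 + 0.0051 = 4.5260 W/m².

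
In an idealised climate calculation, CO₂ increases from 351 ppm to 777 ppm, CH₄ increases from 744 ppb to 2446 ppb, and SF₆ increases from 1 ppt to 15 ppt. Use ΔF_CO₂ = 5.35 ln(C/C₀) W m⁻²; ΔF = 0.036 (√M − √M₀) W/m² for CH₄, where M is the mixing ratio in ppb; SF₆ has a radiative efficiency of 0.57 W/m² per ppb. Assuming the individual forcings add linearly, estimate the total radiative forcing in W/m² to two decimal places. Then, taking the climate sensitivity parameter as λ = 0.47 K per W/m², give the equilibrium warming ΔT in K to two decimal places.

ΔF = 5.06 W/m²; ΔT = 2.38 K

CO₂: 5.35 × ln(777/351) = 5.35 × ln(2.21368) = 5.35 × 0.79466 = 4.2514 W/m².
CH₄: 0.036 × (√2446 − √744) = 0.036 × (49.4571 − 27.2764) = 0.036 × 22.1807 = 0.7985 W/m².
SF₆: Δ = 15 − 1 = 14 ppt = 0.014 ppb; ΔF = 0.57 × 0.014 = 0.0080 W/m².
Total ΔF = 4.2514 + 0.7985 + 0.0080 = 5.0579 W/m².
ΔT = λ ΔF = 0.47 × 5.06 = 2.3782 K.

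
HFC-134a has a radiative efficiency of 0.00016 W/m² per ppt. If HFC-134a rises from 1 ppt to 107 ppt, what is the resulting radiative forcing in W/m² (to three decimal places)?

ΔF = 0.017 W/m²

HFC-134a: ΔF = 0.00016 × (107 − 1) = 0.00016 × 106 = 0.0170 W/m².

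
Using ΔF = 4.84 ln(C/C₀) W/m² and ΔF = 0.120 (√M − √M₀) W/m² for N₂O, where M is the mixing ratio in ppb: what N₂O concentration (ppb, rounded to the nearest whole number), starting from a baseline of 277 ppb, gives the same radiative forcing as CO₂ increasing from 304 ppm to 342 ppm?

CO₂ forcing: 4.84 × ln(342/304) = 4.84 × 0.117783 = 0.57007 W/m².
Set 0.120(√M − √277) = 0.57007: √M = 0.57007/0.120 + √277 = 4.7506 + 16.6433 = 21.3939.
M = (21.3939)² = 457.70 ppb.

M ≈ 458 ppb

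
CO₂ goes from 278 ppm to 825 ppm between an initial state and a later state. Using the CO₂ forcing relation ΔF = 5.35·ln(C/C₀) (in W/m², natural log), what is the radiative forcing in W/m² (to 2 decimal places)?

ΔF = 5.82 W/m²

CO₂ absorption bands are partially saturated, so forcing scales with the logarithm of the concentration ratio.
CO₂: 5.35 × ln(825/278) = 5.35 × ln(2.96763) = 5.35 × 1.08776 = 5.8195 W/m².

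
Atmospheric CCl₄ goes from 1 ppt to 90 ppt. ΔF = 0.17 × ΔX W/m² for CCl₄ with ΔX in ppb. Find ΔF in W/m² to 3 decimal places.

ΔF = 0.015 W/m²

CCl₄: Δ = 90 − 1 = 89 ppt = 0.089 ppb; ΔF = 0.17 × 0.089 = 0.0151 W/m².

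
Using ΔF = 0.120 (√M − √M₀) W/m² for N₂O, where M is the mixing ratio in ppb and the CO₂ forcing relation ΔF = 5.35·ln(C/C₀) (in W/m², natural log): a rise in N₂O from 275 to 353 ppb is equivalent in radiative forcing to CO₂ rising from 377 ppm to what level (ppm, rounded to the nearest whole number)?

N₂O forcing: 0.120 × (√353 − √275) = 0.120 × (18.7883 − 16.5831) = 0.120 × 2.2052 = 0.26462 W/m².
Set 5.35 ln(C/377) = 0.26462: ln(C/377) = 0.26462/5.35 = 0.04946, so C = 377 × e^0.04946 = 377 × 1.05070 = 396.11 ppm.

C ≈ 396 ppm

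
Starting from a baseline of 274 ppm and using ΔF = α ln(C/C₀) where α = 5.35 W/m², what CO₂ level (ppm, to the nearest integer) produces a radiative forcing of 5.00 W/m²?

Set 5.35 ln(C/274) = 5.00, so ln(C/274) = 5.00/5.35 = 0.93458.
Then C/274 = e^0.93458 = 2.54614, giving C = 274 × 2.54614 = 697.64 ppm.

C ≈ 698 ppm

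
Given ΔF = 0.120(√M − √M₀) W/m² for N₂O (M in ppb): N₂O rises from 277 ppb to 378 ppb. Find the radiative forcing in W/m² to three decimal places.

ΔF = 0.336 W/m²

N₂O: 0.120 × (√378 − √277) = 0.120 × (19.4422 − 16.6433) = 0.120 × 2.7989 = 0.3359 W/m².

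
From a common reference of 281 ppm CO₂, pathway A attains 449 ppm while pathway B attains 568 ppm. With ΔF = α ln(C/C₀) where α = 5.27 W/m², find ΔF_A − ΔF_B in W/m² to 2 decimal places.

ΔF_A − ΔF_B = -1.24 W/m²

ΔF_A = 5.27 ln(449/281) = 5.27 × 0.46867 = 2.4699 W/m².
ΔF_B = 5.27 ln(568/281) = 5.27 × 0.70377 = 3.7089 W/m².
Difference: 2.4699 − 3.7089 = -1.2390 W/m².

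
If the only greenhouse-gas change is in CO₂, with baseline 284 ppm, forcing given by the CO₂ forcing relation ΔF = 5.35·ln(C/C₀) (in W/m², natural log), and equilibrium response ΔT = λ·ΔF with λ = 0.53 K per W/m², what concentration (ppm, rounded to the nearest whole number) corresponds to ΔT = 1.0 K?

C ≈ 404 ppm

Required forcing: ΔF = ΔT/λ = 1.0/0.53 = 1.8868 W/m².
Then ln(C/284) = ΔF/5.35 = 1.8868/5.35 = 0.35267.
So C = 284 × e^0.35267 = 284 × 1.42286 = 404.09 ppm.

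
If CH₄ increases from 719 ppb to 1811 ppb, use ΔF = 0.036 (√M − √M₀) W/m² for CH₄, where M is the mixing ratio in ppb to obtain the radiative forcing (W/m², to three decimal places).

ΔF = 0.567 W/m²

CH₄: 0.036 × (√1811 − √719) = 0.036 × (42.5558 − 26.8142) = 0.036 × 15.7416 = 0.5667 W/m².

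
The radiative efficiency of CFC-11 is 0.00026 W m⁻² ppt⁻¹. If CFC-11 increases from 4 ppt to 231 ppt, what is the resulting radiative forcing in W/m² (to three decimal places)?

CFC-11: ΔF = 0.00026 × (231 − 4) = 0.00026 × 227 = 0.0590 W/m².

ΔF = 0.059 W/m²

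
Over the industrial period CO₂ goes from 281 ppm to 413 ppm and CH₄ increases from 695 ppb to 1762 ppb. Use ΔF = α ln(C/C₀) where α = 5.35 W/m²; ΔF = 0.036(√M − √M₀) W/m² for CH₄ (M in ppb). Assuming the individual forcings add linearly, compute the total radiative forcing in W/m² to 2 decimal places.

CO₂: 5.35 × ln(413/281) = 5.35 × ln(1.46975) = 5.35 × 0.38509 = 2.0602 W/m².
CH₄: 0.036 × (√1762 − √695) = 0.036 × (41.9762 − 26.3629) = 0.036 × 15.6133 = 0.5621 W/m².
Total ΔF = 2.0602 + 0.5621 = 2.6223 W/m².

ΔF = 2.62 W/m²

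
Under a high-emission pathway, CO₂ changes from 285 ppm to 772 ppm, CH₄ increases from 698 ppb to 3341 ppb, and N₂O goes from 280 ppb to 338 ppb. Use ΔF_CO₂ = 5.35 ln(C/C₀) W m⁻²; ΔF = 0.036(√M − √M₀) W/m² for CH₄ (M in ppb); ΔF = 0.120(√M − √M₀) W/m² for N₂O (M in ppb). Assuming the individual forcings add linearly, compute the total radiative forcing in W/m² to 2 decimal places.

CO₂: 5.35 × ln(772/285) = 5.35 × ln(2.70877) = 5.35 × 0.99649 = 5.3312 W/m².
CH₄: 0.036 × (√3341 − √698) = 0.036 × (57.8014 − 26.4197) = 0.036 × 31.3817 = 1.1297 W/m².
N₂O: 0.120 × (√338 − √280) = 0.120 × (18.3848 − 16.7332) = 0.120 × 1.6516 = 0.1982 W/m².
Total ΔF = 5.3312 + 1.1297 + 0.1982 = 6.6591 W/m².

ΔF = 6.66 W/m²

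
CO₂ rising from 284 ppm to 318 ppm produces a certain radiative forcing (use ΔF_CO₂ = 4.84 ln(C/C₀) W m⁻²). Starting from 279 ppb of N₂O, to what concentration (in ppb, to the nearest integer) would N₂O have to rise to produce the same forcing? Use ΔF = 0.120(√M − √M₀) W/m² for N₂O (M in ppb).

CO₂ forcing: 4.84 × ln(318/284) = 4.84 × 0.113077 = 0.54729 W/m².
Set 0.120(√M − √279) = 0.54729: √M = 0.54729/0.120 + √279 = 4.5608 + 16.7033 = 21.2641.
M = (21.2641)² = 452.16 ppb.

M ≈ 452 ppb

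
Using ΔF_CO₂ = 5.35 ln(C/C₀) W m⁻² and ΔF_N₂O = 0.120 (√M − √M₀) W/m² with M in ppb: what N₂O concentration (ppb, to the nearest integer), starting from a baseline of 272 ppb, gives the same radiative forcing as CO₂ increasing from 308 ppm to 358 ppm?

M ≈ 538 ppb

CO₂ forcing: 5.35 × ln(358/308) = 5.35 × 0.150433 = 0.80482 W/m².
Set 0.120(√M − √272) = 0.80482: √M = 0.80482/0.120 + √272 = 6.7068 + 16.4924 = 23.1992.
M = (23.1992)² = 538.20 ppb.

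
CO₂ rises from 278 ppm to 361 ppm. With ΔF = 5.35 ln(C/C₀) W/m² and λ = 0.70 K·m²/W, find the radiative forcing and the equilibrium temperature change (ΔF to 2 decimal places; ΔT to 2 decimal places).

CO₂: 5.35 × ln(361/278) = 5.35 × ln(1.29856) = 5.35 × 0.26126 = 1.3977 W/m².
ΔT = λ ΔF = 0.70 × 1.40 = 0.9800 K.

ΔF = 1.40 W/m²; ΔT = 0.98 K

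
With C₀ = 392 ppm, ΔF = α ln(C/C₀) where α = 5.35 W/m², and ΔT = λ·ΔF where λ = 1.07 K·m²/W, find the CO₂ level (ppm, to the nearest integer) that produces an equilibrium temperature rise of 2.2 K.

C ≈ 576 ppm

Required forcing: ΔF = ΔT/λ = 2.2/1.07 = 2.0561 W/m².
Then ln(C/392) = ΔF/5.35 = 2.0561/5.35 = 0.38432.
So C = 392 × e^0.38432 = 392 × 1.46862 = 575.70 ppm.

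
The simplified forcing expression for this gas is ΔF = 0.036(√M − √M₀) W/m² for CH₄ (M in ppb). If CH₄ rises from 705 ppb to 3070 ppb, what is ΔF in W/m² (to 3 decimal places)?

CH₄: 0.036 × (√3070 − √705) = 0.036 × (55.4076 − 26.5518) = 0.036 × 28.8558 = 1.0388 W/m².

ΔF = 1.039 W/m²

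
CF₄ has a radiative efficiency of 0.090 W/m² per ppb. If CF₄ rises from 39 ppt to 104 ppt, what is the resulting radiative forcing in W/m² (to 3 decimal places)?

ΔF = 0.006 W/m²

CF₄: Δ = 104 − 39 = 65 ppt = 0.065 ppb; ΔF = 0.090 × 0.065 = 0.0059 W/m².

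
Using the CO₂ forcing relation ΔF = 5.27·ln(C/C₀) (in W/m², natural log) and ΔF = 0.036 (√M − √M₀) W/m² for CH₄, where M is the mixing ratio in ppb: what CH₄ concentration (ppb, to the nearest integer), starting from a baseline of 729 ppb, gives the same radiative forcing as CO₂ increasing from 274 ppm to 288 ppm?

M ≈ 1176 ppb

CO₂ forcing: 5.27 × ln(288/274) = 5.27 × 0.049832 = 0.26261 W/m².
Set 0.036(√M − √729) = 0.26261: √M = 0.26261/0.036 + √729 = 7.2947 + 27.0000 = 34.2947.
M = (34.2947)² = 1176.13 ppb.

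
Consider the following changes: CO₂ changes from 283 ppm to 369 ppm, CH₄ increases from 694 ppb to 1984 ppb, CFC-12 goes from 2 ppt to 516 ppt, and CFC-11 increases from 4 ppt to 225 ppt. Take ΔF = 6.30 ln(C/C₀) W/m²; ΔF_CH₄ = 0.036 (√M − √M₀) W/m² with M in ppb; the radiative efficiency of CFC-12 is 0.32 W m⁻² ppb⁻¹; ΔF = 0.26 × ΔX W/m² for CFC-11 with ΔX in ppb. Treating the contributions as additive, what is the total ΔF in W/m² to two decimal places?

ΔF = 2.55 W/m²

CO₂: 6.30 × ln(369/283) = 6.30 × ln(1.30389) = 6.30 × 0.26535 = 1.6717 W/m².
CH₄: 0.036 × (√1984 − √694) = 0.036 × (44.5421 − 26.3439) = 0.036 × 18.1982 = 0.6551 W/m².
CFC-12: Δ = 516 − 2 = 514 ppt = 0.514 ppb; ΔF = 0.32 × 0.514 = 0.1645 W/m².
CFC-11: Δ = 225 − 4 = 221 ppt = 0.221 ppb; ΔF = 0.26 × 0.221 = 0.0575 W/m².
Total ΔF = 1.6717 + 0.6551 + 0.1645 + 0.0575 = 2.5488 W/m².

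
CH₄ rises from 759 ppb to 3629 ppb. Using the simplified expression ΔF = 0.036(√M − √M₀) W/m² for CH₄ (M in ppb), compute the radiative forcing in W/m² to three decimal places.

CH₄: 0.036 × (√3629 − √759) = 0.036 × (60.2412 − 27.5500) = 0.036 × 32.6912 = 1.1769 W/m².

ΔF = 1.177 W/m²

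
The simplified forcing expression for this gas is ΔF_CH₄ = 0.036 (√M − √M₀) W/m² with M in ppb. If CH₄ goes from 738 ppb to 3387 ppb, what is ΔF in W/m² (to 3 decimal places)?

ΔF = 1.117 W/m²

CH₄: 0.036 × (√3387 − √738) = 0.036 × (58.1979 − 27.1662) = 0.036 × 31.0317 = 1.1171 W/m².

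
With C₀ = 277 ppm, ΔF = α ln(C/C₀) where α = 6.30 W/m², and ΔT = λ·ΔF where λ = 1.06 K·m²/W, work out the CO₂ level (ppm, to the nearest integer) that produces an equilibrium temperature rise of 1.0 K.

Required forcing: ΔF = ΔT/λ = 1.0/1.06 = 0.9434 W/m².
Then ln(C/277) = ΔF/6.30 = 0.9434/6.30 = 0.14975.
So C = 277 × e^0.14975 = 277 × 1.16154 = 321.75 ppm.

C ≈ 322 ppm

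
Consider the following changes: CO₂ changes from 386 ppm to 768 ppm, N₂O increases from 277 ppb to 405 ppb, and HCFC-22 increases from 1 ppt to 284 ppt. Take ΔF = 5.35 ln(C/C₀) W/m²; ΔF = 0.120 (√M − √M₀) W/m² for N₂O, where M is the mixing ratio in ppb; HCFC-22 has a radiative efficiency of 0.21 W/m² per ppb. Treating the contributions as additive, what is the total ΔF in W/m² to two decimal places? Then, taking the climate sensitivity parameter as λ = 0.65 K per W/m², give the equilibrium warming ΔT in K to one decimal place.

ΔF = 4.16 W/m²; ΔT = 2.7 K

CO₂: 5.35 × ln(768/386) = 5.35 × ln(1.98964) = 5.35 × 0.68795 = 3.6805 W/m².
N₂O: 0.120 × (√405 − √277) = 0.120 × (20.1246 − 16.6433) = 0.120 × 3.4813 = 0.4178 W/m².
HCFC-22: Δ = 284 − 1 = 283 ppt = 0.283 ppb; ΔF = 0.21 × 0.283 = 0.0594 W/m².
Total ΔF = 3.6805 + 0.4178 + 0.0594 = 4.1577 W/m².
ΔT = λ ΔF = 0.65 × 4.16 = 2.7040 K.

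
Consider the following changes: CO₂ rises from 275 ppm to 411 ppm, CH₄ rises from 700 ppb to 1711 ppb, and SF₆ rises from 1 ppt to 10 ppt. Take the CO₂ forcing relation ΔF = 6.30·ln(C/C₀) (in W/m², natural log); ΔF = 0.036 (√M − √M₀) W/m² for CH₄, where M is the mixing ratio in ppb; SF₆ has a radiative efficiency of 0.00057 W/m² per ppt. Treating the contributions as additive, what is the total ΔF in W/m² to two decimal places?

CO₂: 6.30 × ln(411/275) = 6.30 × ln(1.49455) = 6.30 × 0.40183 = 2.5315 W/m².
CH₄: 0.036 × (√1711 − √700) = 0.036 × (41.3642 − 26.4575) = 0.036 × 14.9067 = 0.5366 W/m².
SF₆: ΔF = 0.00057 × (10 − 1) = 0.00057 × 9 = 0.0051 W/m².
Total ΔF = 2.5315 + 0.5366 + 0.0051 = 3.0732 W/m².

ΔF = 3.07 W/m²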